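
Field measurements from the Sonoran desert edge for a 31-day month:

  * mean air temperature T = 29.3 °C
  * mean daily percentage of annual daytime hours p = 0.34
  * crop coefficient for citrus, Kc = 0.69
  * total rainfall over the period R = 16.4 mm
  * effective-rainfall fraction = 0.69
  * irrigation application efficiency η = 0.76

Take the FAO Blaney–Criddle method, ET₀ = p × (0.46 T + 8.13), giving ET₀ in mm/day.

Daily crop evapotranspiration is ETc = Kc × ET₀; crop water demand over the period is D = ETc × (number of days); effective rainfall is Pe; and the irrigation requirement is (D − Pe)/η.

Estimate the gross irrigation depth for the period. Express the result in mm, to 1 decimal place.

191.9 mm

ET₀ = 0.34 × (0.46 × 29.3 + 8.13) = 0.34 × 21.608 = 7.3467 mm/d
ETc = Kc × ET₀ = 0.69 × 7.3467 = 5.0692 mm/d
Crop demand D = ETc × 31 d = 5.0692 × 31 = 157.145 mm
Pe = 0.69 × 16.4 = 11.316 mm
D − Pe = 157.145 − 11.316 = 145.829 mm
Gross irrigation = 145.829 / 0.76 = 191.880 mm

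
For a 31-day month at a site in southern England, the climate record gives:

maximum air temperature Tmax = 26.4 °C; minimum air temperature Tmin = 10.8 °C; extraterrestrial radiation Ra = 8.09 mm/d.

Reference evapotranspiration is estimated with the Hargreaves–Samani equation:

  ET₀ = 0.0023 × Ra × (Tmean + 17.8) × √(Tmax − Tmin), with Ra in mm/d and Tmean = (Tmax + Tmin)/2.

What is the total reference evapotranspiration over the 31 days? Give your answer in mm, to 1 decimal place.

Tmean = (26.4 + 10.8)/2 = 18.60 °C
ET₀ = 0.0023 × 8.09 × (18.60 + 17.8) × √15.6 = 0.0023 × 8.09 × 36.40 × 3.9497 = 2.6751 mm/d
Over 31 days: 2.6751 × 31 = 82.928 mm

82.9 mm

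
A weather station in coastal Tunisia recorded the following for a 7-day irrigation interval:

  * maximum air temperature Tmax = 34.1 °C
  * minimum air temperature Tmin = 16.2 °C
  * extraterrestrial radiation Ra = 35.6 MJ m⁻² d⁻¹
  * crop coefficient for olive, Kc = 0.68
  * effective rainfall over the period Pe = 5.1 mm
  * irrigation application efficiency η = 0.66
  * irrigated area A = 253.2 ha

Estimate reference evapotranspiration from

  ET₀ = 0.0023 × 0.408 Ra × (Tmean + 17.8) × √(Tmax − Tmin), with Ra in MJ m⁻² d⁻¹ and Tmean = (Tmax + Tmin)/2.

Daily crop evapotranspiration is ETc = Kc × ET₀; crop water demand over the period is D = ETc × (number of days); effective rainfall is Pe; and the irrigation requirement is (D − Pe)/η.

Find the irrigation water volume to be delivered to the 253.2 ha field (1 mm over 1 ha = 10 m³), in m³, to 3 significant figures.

Tmean = (34.1 + 16.2)/2 = 25.15 °C
0.408 Ra = 0.408 × 35.6 = 14.5248 mm/d equivalent
ET₀ = 0.0023 × 14.5248 × (25.15 + 17.8) × √17.9 = 0.0023 × 14.5248 × 42.95 × 4.2308 = 6.0705 mm/d
ETc = Kc × ET₀ = 0.68 × 6.0705 = 4.1279 mm/d
Crop demand D = ETc × 7 d = 4.1279 × 7 = 28.895 mm
D − Pe = 28.895 − 5.1 = 23.795 mm
Gross irrigation = 23.795 / 0.66 = 36.053 mm
Volume = 36.053 mm × 253.2 ha × 10 = 91286.2 m³

91300 m³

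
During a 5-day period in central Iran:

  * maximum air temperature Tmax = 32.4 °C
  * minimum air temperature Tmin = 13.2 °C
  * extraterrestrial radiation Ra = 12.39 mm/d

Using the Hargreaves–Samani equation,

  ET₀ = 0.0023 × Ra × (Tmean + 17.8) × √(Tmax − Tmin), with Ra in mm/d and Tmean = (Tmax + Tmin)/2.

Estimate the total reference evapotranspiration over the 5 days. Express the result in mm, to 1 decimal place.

Tmean = (32.4 + 13.2)/2 = 22.80 °C
ET₀ = 0.0023 × 12.39 × (22.80 + 17.8) × √19.2 = 0.0023 × 12.39 × 40.60 × 4.3818 = 5.0696 mm/d
Over 5 days: 5.0696 × 5 = 25.348 mm

25.3 mm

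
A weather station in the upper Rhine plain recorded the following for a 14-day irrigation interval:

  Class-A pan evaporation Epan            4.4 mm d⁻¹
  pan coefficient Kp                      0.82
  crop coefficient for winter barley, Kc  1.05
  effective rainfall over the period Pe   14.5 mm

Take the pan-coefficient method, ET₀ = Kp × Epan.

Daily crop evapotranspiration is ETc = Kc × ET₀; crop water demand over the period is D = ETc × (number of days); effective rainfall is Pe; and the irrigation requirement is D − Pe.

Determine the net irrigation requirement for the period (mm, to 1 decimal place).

ET₀ = 0.82 × 4.4 = 3.6080 mm/d
ETc = Kc × ET₀ = 1.05 × 3.6080 = 3.7884 mm/d
Crop demand D = ETc × 14 d = 3.7884 × 14 = 53.038 mm
D − Pe = 53.038 − 14.5 = 38.538 mm

38.5 mm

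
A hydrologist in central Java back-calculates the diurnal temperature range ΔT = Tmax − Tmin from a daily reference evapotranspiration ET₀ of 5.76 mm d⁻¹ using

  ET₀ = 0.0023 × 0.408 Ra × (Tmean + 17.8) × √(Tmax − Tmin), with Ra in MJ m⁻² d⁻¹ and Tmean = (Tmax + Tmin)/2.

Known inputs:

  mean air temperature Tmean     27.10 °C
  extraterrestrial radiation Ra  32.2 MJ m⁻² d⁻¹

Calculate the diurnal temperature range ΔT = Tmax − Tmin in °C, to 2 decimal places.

18.02 °C

√ΔT = ET₀ / [0.0023 × 0.408 × Ra × (Tmean+17.8)] = 5.76 / (0.0023 × 13.1376 × 44.90) = 4.2455
ΔT = 4.2455² = 18.024 °C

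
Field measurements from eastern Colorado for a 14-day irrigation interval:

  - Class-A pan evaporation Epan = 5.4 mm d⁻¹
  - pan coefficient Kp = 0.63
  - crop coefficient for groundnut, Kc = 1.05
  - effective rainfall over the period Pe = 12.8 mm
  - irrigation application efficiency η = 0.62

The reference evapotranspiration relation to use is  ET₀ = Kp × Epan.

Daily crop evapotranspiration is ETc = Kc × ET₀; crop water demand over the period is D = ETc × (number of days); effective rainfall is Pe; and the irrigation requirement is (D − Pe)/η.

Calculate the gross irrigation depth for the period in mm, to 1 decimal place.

ET₀ = 0.63 × 5.4 = 3.4020 mm/d
ETc = Kc × ET₀ = 1.05 × 3.4020 = 3.5721 mm/d
Crop demand D = ETc × 14 d = 3.5721 × 14 = 50.009 mm
D − Pe = 50.009 − 12.8 = 37.209 mm
Gross irrigation = 37.209 / 0.62 = 60.015 mm

60.0 mm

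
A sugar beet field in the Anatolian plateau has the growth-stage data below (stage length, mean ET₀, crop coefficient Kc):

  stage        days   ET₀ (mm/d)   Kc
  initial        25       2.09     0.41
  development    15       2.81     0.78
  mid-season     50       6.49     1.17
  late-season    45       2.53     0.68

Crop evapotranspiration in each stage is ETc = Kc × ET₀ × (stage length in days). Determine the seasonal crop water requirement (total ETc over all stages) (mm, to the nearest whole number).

initial: 0.41 × 2.09 × 25 = 21.42 mm
development: 0.78 × 2.81 × 15 = 32.88 mm
mid-season: 1.17 × 6.49 × 50 = 379.67 mm
late-season: 0.68 × 2.53 × 45 = 77.42 mm
Seasonal total = 511.39 mm

511 mm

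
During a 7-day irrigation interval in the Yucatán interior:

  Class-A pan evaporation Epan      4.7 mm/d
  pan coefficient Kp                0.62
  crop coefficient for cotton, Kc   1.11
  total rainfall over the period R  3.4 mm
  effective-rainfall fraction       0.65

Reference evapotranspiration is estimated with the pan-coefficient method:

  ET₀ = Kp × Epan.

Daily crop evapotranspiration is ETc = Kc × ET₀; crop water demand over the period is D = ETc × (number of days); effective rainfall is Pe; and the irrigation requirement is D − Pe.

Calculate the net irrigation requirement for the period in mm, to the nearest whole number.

20 mm

ET₀ = 0.62 × 4.7 = 2.9140 mm/d
ETc = Kc × ET₀ = 1.11 × 2.9140 = 3.2345 mm/d
Crop demand D = ETc × 7 d = 3.2345 × 7 = 22.642 mm
Pe = 0.65 × 3.4 = 2.210 mm
D − Pe = 22.642 − 2.210 = 20.432 mm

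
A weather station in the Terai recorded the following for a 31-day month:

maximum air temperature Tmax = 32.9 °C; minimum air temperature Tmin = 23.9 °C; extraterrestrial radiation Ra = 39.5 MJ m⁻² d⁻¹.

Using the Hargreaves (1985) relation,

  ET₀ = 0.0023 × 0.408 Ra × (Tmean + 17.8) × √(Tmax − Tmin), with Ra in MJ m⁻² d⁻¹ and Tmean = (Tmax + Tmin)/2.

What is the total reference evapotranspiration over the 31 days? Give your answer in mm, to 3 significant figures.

Tmean = (32.9 + 23.9)/2 = 28.40 °C
0.408 Ra = 0.408 × 39.5 = 16.1160 mm/d equivalent
ET₀ = 0.0023 × 16.1160 × (28.40 + 17.8) × √9.0 = 0.0023 × 16.1160 × 46.20 × 3.0000 = 5.1375 mm/d
Over 31 days: 5.1375 × 31 = 159.263 mm

159 mm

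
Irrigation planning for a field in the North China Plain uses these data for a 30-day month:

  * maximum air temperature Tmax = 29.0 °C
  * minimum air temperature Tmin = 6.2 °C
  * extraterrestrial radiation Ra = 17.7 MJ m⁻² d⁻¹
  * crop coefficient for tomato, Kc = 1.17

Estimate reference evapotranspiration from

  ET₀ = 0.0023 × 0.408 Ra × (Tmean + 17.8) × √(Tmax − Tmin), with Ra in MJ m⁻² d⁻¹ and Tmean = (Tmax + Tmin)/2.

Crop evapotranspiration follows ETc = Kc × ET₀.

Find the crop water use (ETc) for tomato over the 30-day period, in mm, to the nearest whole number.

99 mm

Tmean = (29.0 + 6.2)/2 = 17.60 °C
0.408 Ra = 0.408 × 17.7 = 7.2216 mm/d equivalent
ET₀ = 0.0023 × 7.2216 × (17.60 + 17.8) × √22.8 = 0.0023 × 7.2216 × 35.40 × 4.7749 = 2.8076 mm/d
ETc = Kc × ET₀ = 1.17 × 2.8076 = 3.2849 mm/d
Over 30 days: 3.2849 × 30 = 98.547 mm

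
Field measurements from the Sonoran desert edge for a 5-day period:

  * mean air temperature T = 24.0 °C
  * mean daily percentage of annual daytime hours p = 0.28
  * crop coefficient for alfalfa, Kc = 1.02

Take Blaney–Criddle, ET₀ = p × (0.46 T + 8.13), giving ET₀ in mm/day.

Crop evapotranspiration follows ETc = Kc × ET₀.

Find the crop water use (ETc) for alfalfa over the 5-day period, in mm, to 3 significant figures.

27.4 mm

ET₀ = 0.28 × (0.46 × 24.0 + 8.13) = 0.28 × 19.170 = 5.3676 mm/d
ETc = Kc × ET₀ = 1.02 × 5.3676 = 5.4750 mm/d
Over 5 days: 5.4750 × 5 = 27.375 mm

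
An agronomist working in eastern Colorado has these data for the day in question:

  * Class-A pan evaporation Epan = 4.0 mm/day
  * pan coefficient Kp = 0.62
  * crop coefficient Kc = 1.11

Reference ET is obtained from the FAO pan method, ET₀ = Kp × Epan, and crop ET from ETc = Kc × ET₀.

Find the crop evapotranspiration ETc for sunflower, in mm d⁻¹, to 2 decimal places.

2.75 mm d⁻¹

ET₀ = 0.62 × 4.0 = 2.4800 mm/d
ETc = Kc × ET₀ = 1.11 × 2.4800 = 2.7528 mm/d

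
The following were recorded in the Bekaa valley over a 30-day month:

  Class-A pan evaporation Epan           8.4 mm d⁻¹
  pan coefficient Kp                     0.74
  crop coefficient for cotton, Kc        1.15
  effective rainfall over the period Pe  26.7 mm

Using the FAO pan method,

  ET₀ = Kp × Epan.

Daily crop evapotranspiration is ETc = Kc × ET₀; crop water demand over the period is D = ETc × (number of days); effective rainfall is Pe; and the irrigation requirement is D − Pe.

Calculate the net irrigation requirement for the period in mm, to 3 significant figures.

ET₀ = 0.74 × 8.4 = 6.2160 mm/d
ETc = Kc × ET₀ = 1.15 × 6.2160 = 7.1484 mm/d
Crop demand D = ETc × 30 d = 7.1484 × 30 = 214.452 mm
D − Pe = 214.452 − 26.7 = 187.752 mm

188 mm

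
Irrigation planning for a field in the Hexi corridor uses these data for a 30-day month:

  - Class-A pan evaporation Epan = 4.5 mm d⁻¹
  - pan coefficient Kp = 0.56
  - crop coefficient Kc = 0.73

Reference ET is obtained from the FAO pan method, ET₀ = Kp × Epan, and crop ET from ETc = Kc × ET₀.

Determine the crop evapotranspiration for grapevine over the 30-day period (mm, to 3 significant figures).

ET₀ = 0.56 × 4.5 = 2.5200 mm/d
ETc = Kc × ET₀ = 0.73 × 2.5200 = 1.8396 mm/d
Over 30 days: 1.8396 × 30 = 55.188 mm

55.2 mm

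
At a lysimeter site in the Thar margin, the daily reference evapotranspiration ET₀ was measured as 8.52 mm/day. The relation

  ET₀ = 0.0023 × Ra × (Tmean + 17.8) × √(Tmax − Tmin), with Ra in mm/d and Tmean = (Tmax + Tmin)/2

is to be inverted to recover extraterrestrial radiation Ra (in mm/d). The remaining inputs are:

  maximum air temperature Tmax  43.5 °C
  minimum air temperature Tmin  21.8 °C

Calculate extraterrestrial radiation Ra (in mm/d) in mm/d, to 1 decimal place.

Tmean = 32.65 °C; √ΔT = 4.6583
Ra = ET₀ / [0.0023 × (Tmean+17.8) × √ΔT] = 8.52 / (0.0023 × 50.45 × 4.6583) = 15.762 mm/d

15.8 mm/d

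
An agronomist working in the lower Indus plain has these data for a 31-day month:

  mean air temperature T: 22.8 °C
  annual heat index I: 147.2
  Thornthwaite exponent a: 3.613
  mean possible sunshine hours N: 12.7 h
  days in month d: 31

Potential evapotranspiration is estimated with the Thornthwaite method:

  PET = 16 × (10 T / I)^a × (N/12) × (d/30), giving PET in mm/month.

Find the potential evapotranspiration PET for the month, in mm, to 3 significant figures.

85.0 mm

10T/I = 10 × 22.8 / 147.2 = 1.5489
(10T/I)^a = 1.5489^3.613 = 4.8591
Uncorrected PET = 16 × 4.8591 = 77.746 mm
Correction = (N/12)(d/30) = (12.7/12)(31/30) = 1.0936
PET = 77.746 × 1.0936 = 85.023 mm/month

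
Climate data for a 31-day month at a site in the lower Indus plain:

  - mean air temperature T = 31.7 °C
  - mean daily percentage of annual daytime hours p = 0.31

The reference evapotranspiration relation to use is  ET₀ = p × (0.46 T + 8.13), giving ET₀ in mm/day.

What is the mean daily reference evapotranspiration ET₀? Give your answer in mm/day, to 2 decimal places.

ET₀ = 0.31 × (0.46 × 31.7 + 8.13) = 0.31 × 22.712 = 7.0407 mm/d

7.04 mm/day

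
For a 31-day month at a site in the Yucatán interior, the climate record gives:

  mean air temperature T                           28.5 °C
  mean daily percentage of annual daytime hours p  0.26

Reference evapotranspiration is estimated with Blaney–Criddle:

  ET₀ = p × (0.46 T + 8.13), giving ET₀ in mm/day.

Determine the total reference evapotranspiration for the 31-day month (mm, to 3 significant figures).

ET₀ = 0.26 × (0.46 × 28.5 + 8.13) = 0.26 × 21.240 = 5.5224 mm/d
Monthly total = 5.5224 × 31 = 171.194 mm

171 mm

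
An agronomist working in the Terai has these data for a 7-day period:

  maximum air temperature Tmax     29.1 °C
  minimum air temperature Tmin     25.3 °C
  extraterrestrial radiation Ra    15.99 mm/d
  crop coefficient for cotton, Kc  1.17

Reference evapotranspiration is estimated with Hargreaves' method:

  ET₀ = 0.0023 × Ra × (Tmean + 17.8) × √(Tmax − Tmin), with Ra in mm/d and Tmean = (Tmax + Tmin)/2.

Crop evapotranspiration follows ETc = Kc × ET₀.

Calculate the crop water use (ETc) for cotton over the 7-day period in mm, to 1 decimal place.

26.4 mm

Tmean = (29.1 + 25.3)/2 = 27.20 °C
ET₀ = 0.0023 × 15.99 × (27.20 + 17.8) × √3.8 = 0.0023 × 15.99 × 45.00 × 1.9494 = 3.2262 mm/d
ETc = Kc × ET₀ = 1.17 × 3.2262 = 3.7747 mm/d
Over 7 days: 3.7747 × 7 = 26.423 mm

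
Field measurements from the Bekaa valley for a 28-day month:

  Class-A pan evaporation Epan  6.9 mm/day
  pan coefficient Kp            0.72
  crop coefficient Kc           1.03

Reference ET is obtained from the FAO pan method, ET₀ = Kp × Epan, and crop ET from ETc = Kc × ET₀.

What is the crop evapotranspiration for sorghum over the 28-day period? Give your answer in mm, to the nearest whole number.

ET₀ = 0.72 × 6.9 = 4.9680 mm/d
ETc = Kc × ET₀ = 1.03 × 4.9680 = 5.1170 mm/d
Over 28 days: 5.1170 × 28 = 143.276 mm

143 mm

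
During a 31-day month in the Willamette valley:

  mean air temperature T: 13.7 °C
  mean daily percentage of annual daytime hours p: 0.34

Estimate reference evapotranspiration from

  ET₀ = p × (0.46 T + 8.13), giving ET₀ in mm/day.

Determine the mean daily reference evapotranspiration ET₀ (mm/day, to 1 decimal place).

4.9 mm/day

ET₀ = 0.34 × (0.46 × 13.7 + 8.13) = 0.34 × 14.432 = 4.9069 mm/d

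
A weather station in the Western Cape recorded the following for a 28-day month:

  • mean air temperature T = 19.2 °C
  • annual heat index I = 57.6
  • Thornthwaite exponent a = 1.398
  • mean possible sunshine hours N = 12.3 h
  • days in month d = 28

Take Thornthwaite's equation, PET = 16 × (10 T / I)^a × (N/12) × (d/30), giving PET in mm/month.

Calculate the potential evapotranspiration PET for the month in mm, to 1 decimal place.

10T/I = 10 × 19.2 / 57.6 = 3.3333
(10T/I)^a = 3.3333^1.398 = 5.3824
Uncorrected PET = 16 × 5.3824 = 86.118 mm
Correction = (N/12)(d/30) = (12.3/12)(28/30) = 0.9567
PET = 86.118 × 0.9567 = 82.389 mm/month

82.4 mm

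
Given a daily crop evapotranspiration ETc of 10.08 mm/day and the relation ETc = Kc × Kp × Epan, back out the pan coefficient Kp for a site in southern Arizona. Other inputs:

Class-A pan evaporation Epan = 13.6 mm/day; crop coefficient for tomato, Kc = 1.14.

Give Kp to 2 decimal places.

0.65

ETc = Kc × Kp × Epan  ⇒  Kp = ETc / (Kc × Epan)
Kp = 10.08 / (1.14 × 13.6) = 10.08 / 15.504 = 0.6502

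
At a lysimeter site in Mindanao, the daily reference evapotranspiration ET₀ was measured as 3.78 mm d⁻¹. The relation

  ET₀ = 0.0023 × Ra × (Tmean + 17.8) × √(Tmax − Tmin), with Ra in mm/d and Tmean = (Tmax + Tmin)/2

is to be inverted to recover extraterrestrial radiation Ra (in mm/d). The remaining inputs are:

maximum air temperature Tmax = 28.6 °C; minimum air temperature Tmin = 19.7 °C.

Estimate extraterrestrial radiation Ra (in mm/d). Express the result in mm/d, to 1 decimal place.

13.1 mm/d

Tmean = 24.15 °C; √ΔT = 2.9833
Ra = ET₀ / [0.0023 × (Tmean+17.8) × √ΔT] = 3.78 / (0.0023 × 41.95 × 2.9833) = 13.132 mm/d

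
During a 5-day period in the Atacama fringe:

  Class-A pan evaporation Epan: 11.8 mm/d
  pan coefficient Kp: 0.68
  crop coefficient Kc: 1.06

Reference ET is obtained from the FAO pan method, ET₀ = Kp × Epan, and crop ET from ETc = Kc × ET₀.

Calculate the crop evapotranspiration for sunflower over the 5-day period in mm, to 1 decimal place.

ET₀ = 0.68 × 11.8 = 8.0240 mm/d
ETc = Kc × ET₀ = 1.06 × 8.0240 = 8.5054 mm/d
Over 5 days: 8.5054 × 5 = 42.527 mm

42.5 mm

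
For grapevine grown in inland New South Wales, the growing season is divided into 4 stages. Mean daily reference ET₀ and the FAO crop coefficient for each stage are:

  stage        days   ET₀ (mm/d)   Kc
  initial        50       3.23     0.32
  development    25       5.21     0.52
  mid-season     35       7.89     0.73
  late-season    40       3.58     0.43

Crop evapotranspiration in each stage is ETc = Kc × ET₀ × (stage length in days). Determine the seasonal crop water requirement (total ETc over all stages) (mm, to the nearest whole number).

initial: 0.32 × 3.23 × 50 = 51.68 mm
development: 0.52 × 5.21 × 25 = 67.73 mm
mid-season: 0.73 × 7.89 × 35 = 201.59 mm
late-season: 0.43 × 3.58 × 40 = 61.58 mm
Seasonal total = 382.58 mm

383 mm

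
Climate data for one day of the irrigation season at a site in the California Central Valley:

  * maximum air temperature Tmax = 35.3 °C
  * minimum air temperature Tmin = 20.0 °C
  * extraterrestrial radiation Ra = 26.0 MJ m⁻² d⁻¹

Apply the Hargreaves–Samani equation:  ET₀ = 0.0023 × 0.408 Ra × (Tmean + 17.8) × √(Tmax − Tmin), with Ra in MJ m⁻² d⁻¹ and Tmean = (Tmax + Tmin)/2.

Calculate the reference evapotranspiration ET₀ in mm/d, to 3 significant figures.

4.34 mm/d

Tmean = (35.3 + 20.0)/2 = 27.65 °C
0.408 Ra = 0.408 × 26.0 = 10.6080 mm/d equivalent
ET₀ = 0.0023 × 10.6080 × (27.65 + 17.8) × √15.3 = 0.0023 × 10.6080 × 45.45 × 3.9115 = 4.3375 mm/d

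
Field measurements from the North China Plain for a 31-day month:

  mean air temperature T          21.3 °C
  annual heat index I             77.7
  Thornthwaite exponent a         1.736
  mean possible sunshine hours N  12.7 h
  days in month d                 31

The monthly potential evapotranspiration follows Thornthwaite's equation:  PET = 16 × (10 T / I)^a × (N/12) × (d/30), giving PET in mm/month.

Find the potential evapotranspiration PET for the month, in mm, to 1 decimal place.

100.8 mm

10T/I = 10 × 21.3 / 77.7 = 2.7413
(10T/I)^a = 2.7413^1.736 = 5.7583
Uncorrected PET = 16 × 5.7583 = 92.133 mm
Correction = (N/12)(d/30) = (12.7/12)(31/30) = 1.0936
PET = 92.133 × 1.0936 = 100.757 mm/month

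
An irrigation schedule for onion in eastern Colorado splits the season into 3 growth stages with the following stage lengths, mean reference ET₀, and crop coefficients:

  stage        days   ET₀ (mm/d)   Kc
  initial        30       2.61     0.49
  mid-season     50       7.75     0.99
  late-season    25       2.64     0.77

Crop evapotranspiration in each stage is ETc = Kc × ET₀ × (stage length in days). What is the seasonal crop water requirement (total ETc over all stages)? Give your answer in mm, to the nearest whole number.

initial: 0.49 × 2.61 × 30 = 38.37 mm
mid-season: 0.99 × 7.75 × 50 = 383.63 mm
late-season: 0.77 × 2.64 × 25 = 50.82 mm
Seasonal total = 472.82 mm

473 mm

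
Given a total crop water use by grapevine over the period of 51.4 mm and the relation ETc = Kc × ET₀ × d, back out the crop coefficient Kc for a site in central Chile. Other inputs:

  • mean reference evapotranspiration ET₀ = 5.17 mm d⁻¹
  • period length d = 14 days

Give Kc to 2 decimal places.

0.71

ETc = Kc × ET₀ × d  ⇒  Kc = ETc / (ET₀ × d)
Kc = 51.4 / (5.17 × 14) = 51.4 / 72.38 = 0.7101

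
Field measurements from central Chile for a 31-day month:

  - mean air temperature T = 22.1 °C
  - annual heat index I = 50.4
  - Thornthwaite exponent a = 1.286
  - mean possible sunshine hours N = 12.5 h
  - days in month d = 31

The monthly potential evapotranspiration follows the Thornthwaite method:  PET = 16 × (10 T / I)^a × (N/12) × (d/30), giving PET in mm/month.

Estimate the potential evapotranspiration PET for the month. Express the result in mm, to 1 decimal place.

10T/I = 10 × 22.1 / 50.4 = 4.3849
(10T/I)^a = 4.3849^1.286 = 6.6921
Uncorrected PET = 16 × 6.6921 = 107.074 mm
Correction = (N/12)(d/30) = (12.5/12)(31/30) = 1.0764
PET = 107.074 × 1.0764 = 115.254 mm/month

115.3 mm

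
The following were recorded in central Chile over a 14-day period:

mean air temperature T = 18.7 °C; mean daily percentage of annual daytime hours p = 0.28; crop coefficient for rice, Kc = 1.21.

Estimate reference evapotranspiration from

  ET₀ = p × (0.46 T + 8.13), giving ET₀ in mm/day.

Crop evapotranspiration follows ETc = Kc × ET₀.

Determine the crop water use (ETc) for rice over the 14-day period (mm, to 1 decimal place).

79.4 mm

ET₀ = 0.28 × (0.46 × 18.7 + 8.13) = 0.28 × 16.732 = 4.6850 mm/d
ETc = Kc × ET₀ = 1.21 × 4.6850 = 5.6689 mm/d
Over 14 days: 5.6689 × 14 = 79.365 mm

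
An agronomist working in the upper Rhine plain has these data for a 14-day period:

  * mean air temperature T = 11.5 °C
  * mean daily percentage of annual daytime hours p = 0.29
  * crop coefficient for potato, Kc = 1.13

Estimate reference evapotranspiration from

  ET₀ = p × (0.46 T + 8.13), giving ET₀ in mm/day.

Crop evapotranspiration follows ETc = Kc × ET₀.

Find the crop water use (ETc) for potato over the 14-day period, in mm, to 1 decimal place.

ET₀ = 0.29 × (0.46 × 11.5 + 8.13) = 0.29 × 13.420 = 3.8918 mm/d
ETc = Kc × ET₀ = 1.13 × 3.8918 = 4.3977 mm/d
Over 14 days: 4.3977 × 14 = 61.568 mm

61.6 mm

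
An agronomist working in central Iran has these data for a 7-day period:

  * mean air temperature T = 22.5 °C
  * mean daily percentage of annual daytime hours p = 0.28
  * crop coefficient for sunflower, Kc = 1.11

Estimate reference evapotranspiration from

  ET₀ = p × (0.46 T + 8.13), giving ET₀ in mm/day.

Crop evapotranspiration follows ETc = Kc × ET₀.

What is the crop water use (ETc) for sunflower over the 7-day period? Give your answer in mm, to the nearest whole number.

40 mm

ET₀ = 0.28 × (0.46 × 22.5 + 8.13) = 0.28 × 18.480 = 5.1744 mm/d
ETc = Kc × ET₀ = 1.11 × 5.1744 = 5.7436 mm/d
Over 7 days: 5.7436 × 7 = 40.205 mm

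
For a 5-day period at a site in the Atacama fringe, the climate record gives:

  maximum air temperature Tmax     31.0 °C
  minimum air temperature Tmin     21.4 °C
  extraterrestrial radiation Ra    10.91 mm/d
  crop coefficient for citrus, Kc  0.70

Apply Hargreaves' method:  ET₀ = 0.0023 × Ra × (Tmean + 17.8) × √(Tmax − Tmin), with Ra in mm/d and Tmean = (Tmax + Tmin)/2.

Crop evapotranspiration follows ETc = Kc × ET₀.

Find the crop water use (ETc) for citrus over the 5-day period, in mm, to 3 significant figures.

12.0 mm

Tmean = (31.0 + 21.4)/2 = 26.20 °C
ET₀ = 0.0023 × 10.91 × (26.20 + 17.8) × √9.6 = 0.0023 × 10.91 × 44.00 × 3.0984 = 3.4209 mm/d
ETc = Kc × ET₀ = 0.70 × 3.4209 = 2.3946 mm/d
Over 5 days: 2.3946 × 5 = 11.973 mm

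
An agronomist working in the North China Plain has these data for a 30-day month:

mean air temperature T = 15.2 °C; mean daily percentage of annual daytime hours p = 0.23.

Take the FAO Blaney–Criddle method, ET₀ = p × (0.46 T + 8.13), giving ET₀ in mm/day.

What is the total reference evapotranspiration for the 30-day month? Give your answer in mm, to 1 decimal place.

104.3 mm

ET₀ = 0.23 × (0.46 × 15.2 + 8.13) = 0.23 × 15.122 = 3.4781 mm/d
Monthly total = 3.4781 × 30 = 104.343 mm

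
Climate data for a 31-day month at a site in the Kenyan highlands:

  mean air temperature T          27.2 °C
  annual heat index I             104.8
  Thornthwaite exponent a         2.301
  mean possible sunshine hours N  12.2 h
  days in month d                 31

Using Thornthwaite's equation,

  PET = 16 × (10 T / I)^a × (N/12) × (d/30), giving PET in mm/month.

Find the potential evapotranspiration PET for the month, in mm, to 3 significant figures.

10T/I = 10 × 27.2 / 104.8 = 2.5954
(10T/I)^a = 2.5954^2.301 = 8.9760
Uncorrected PET = 16 × 8.9760 = 143.616 mm
Correction = (N/12)(d/30) = (12.2/12)(31/30) = 1.0506
PET = 143.616 × 1.0506 = 150.883 mm/month

151 mm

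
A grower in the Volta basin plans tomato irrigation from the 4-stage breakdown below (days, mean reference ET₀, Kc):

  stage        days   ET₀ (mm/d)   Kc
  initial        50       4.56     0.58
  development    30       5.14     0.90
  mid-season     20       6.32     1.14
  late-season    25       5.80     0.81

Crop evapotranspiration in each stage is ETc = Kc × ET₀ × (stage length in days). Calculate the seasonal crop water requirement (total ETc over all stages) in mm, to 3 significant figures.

initial: 0.58 × 4.56 × 50 = 132.24 mm
development: 0.90 × 5.14 × 30 = 138.78 mm
mid-season: 1.14 × 6.32 × 20 = 144.10 mm
late-season: 0.81 × 5.80 × 25 = 117.45 mm
Seasonal total = 532.57 mm

533 mm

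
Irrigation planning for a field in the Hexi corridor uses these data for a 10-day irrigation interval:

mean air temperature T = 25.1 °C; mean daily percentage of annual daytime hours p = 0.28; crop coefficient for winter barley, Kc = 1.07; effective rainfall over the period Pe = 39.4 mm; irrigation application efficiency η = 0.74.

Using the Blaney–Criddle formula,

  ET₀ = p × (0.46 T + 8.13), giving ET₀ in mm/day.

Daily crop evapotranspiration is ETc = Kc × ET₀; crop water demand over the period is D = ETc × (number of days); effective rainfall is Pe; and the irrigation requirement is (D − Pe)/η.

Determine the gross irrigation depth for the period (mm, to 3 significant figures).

ET₀ = 0.28 × (0.46 × 25.1 + 8.13) = 0.28 × 19.676 = 5.5093 mm/d
ETc = Kc × ET₀ = 1.07 × 5.5093 = 5.8950 mm/d
Crop demand D = ETc × 10 d = 5.8950 × 10 = 58.950 mm
D − Pe = 58.950 − 39.4 = 19.550 mm
Gross irrigation = 19.550 / 0.74 = 26.419 mm

26.4 mm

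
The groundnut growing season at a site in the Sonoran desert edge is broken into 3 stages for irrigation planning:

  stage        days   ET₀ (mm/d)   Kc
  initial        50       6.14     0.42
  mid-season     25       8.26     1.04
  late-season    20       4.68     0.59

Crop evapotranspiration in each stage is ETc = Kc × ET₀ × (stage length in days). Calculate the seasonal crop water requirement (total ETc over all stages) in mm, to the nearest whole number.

399 mm

initial: 0.42 × 6.14 × 50 = 128.94 mm
mid-season: 1.04 × 8.26 × 25 = 214.76 mm
late-season: 0.59 × 4.68 × 20 = 55.22 mm
Seasonal total = 398.92 mm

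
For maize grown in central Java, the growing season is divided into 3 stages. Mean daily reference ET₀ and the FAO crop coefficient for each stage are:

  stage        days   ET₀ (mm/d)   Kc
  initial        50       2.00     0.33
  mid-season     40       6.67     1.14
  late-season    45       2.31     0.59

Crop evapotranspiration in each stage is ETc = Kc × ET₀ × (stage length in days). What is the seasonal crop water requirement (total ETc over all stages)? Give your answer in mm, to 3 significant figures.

initial: 0.33 × 2.00 × 50 = 33.00 mm
mid-season: 1.14 × 6.67 × 40 = 304.15 mm
late-season: 0.59 × 2.31 × 45 = 61.33 mm
Seasonal total = 398.48 mm

398 mm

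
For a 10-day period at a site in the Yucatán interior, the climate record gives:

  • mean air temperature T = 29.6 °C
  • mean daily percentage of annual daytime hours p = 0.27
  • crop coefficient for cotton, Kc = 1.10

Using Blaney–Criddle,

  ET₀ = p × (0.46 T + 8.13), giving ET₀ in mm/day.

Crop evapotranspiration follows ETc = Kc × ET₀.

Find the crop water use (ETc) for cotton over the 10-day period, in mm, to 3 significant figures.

ET₀ = 0.27 × (0.46 × 29.6 + 8.13) = 0.27 × 21.746 = 5.8714 mm/d
ETc = Kc × ET₀ = 1.10 × 5.8714 = 6.4585 mm/d
Over 10 days: 6.4585 × 10 = 64.585 mm

64.6 mm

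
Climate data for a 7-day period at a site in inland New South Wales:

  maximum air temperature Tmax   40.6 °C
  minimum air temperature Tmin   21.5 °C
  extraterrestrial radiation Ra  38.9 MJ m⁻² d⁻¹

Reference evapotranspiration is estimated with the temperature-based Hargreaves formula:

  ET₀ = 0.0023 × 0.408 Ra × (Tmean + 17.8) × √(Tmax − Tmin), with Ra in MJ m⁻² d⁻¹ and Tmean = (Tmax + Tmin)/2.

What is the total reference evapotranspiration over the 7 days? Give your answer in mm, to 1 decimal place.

54.6 mm

Tmean = (40.6 + 21.5)/2 = 31.05 °C
0.408 Ra = 0.408 × 38.9 = 15.8712 mm/d equivalent
ET₀ = 0.0023 × 15.8712 × (31.05 + 17.8) × √19.1 = 0.0023 × 15.8712 × 48.85 × 4.3704 = 7.7933 mm/d
Over 7 days: 7.7933 × 7 = 54.553 mm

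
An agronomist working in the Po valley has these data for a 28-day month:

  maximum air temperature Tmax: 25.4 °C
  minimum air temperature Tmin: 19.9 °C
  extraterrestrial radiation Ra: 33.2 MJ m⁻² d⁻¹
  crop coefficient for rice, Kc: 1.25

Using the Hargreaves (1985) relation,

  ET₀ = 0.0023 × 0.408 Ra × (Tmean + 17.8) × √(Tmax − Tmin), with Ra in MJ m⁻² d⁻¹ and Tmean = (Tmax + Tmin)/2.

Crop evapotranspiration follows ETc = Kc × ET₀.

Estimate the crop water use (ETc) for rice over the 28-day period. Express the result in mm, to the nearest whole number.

103 mm

Tmean = (25.4 + 19.9)/2 = 22.65 °C
0.408 Ra = 0.408 × 33.2 = 13.5456 mm/d equivalent
ET₀ = 0.0023 × 13.5456 × (22.65 + 17.8) × √5.5 = 0.0023 × 13.5456 × 40.45 × 2.3452 = 2.9555 mm/d
ETc = Kc × ET₀ = 1.25 × 2.9555 = 3.6944 mm/d
Over 28 days: 3.6944 × 28 = 103.443 mm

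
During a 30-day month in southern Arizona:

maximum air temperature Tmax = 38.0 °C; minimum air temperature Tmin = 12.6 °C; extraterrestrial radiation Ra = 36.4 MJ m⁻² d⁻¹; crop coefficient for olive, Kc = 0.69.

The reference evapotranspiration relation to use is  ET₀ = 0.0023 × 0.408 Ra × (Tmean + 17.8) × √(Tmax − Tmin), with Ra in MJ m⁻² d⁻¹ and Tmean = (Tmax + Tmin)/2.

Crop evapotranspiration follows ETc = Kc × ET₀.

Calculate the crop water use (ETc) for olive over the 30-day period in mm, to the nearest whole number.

Tmean = (38.0 + 12.6)/2 = 25.30 °C
0.408 Ra = 0.408 × 36.4 = 14.8512 mm/d equivalent
ET₀ = 0.0023 × 14.8512 × (25.30 + 17.8) × √25.4 = 0.0023 × 14.8512 × 43.10 × 5.0398 = 7.4196 mm/d
ETc = Kc × ET₀ = 0.69 × 7.4196 = 5.1195 mm/d
Over 30 days: 5.1195 × 30 = 153.585 mm

154 mm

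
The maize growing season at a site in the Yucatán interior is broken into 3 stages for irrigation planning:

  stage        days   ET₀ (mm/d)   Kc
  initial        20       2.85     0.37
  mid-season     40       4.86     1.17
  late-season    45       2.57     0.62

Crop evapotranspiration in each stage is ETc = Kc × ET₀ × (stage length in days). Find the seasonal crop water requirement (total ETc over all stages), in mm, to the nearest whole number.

initial: 0.37 × 2.85 × 20 = 21.09 mm
mid-season: 1.17 × 4.86 × 40 = 227.45 mm
late-season: 0.62 × 2.57 × 45 = 71.70 mm
Seasonal total = 320.24 mm

320 mm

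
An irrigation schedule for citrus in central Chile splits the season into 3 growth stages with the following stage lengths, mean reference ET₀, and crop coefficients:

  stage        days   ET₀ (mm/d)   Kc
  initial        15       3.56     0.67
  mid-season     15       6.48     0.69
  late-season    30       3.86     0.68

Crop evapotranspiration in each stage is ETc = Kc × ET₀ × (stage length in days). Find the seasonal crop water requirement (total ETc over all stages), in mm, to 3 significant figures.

initial: 0.67 × 3.56 × 15 = 35.78 mm
mid-season: 0.69 × 6.48 × 15 = 67.07 mm
late-season: 0.68 × 3.86 × 30 = 78.74 mm
Seasonal total = 181.59 mm

182 mm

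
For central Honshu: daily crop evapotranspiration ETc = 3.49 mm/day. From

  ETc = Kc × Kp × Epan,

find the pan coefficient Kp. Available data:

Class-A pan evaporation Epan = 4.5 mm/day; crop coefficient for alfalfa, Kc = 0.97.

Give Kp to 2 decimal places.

0.80

ETc = Kc × Kp × Epan  ⇒  Kp = ETc / (Kc × Epan)
Kp = 3.49 / (0.97 × 4.5) = 3.49 / 4.365 = 0.7995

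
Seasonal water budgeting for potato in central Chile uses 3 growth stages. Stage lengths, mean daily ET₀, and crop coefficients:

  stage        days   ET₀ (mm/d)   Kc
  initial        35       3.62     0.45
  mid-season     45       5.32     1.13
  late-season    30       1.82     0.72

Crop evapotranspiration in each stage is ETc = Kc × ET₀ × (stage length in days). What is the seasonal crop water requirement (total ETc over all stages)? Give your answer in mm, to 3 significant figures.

367 mm

initial: 0.45 × 3.62 × 35 = 57.02 mm
mid-season: 1.13 × 5.32 × 45 = 270.52 mm
late-season: 0.72 × 1.82 × 30 = 39.31 mm
Seasonal total = 366.85 mm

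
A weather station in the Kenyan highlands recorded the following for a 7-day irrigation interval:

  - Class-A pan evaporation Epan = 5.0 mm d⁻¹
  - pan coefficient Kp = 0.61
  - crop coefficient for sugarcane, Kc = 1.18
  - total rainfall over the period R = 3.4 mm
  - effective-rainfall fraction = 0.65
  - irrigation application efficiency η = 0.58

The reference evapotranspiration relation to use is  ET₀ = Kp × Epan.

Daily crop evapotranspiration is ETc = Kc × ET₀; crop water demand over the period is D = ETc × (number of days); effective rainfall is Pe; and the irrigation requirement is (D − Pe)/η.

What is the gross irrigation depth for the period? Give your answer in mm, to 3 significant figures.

ET₀ = 0.61 × 5.0 = 3.0500 mm/d
ETc = Kc × ET₀ = 1.18 × 3.0500 = 3.5990 mm/d
Crop demand D = ETc × 7 d = 3.5990 × 7 = 25.193 mm
Pe = 0.65 × 3.4 = 2.210 mm
D − Pe = 25.193 − 2.210 = 22.983 mm
Gross irrigation = 22.983 / 0.58 = 39.626 mm

39.6 mm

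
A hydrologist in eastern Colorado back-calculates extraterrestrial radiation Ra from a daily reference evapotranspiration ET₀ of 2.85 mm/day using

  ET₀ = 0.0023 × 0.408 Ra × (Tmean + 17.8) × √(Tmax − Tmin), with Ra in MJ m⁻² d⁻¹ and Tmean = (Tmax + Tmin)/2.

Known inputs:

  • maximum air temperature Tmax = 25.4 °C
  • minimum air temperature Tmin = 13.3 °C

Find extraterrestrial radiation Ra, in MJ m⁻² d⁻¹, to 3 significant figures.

Tmean = (25.4+13.3)/2 = 19.35 °C; ΔT = 12.1
Ra = ET₀ / [0.0023 × 0.408 × (Tmean+17.8) × √ΔT]
   = 2.85 / (0.0023 × 0.408 × 37.15 × 3.4785) = 23.502 MJ m⁻² d⁻¹

23.5 MJ m⁻² d⁻¹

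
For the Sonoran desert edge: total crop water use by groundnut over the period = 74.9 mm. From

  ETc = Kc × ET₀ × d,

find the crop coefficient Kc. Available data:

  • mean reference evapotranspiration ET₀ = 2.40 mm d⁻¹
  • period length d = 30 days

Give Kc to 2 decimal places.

ETc = Kc × ET₀ × d  ⇒  Kc = ETc / (ET₀ × d)
Kc = 74.9 / (2.40 × 30) = 74.9 / 72.00 = 1.0403

1.04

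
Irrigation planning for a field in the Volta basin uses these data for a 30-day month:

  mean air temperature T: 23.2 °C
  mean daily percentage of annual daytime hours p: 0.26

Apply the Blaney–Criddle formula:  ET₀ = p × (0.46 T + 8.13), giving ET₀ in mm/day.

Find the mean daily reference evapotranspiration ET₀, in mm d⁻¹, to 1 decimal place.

ET₀ = 0.26 × (0.46 × 23.2 + 8.13) = 0.26 × 18.802 = 4.8885 mm/d

4.9 mm d⁻¹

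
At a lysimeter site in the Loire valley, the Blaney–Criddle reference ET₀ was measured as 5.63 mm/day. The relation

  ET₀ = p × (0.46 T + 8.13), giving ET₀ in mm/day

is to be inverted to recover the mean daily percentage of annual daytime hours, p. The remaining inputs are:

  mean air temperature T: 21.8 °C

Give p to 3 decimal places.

0.310

p = ET₀ / (0.46 T + 8.13) = 5.63 / (0.46 × 21.8 + 8.13) = 5.63 / 18.158 = 0.3101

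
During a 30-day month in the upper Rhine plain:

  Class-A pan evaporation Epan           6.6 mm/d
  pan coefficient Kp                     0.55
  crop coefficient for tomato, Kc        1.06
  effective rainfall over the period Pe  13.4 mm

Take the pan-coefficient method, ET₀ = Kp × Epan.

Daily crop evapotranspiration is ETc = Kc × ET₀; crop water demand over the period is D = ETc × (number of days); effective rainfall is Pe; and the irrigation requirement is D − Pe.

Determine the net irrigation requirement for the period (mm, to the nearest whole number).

102 mm

ET₀ = 0.55 × 6.6 = 3.6300 mm/d
ETc = Kc × ET₀ = 1.06 × 3.6300 = 3.8478 mm/d
Crop demand D = ETc × 30 d = 3.8478 × 30 = 115.434 mm
D − Pe = 115.434 − 13.4 = 102.034 mm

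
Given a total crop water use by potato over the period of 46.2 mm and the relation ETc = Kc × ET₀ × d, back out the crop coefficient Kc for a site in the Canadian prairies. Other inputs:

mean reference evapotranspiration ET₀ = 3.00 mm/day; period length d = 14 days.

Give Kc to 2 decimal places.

ETc = Kc × ET₀ × d  ⇒  Kc = ETc / (ET₀ × d)
Kc = 46.2 / (3.00 × 14) = 46.2 / 42.00 = 1.1000

1.10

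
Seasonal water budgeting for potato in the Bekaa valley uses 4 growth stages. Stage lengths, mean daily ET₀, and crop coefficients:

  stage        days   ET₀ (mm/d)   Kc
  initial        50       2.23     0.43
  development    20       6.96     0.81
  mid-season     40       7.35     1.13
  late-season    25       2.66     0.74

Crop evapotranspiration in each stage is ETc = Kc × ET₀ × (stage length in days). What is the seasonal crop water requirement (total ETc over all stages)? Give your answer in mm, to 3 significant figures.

542 mm

initial: 0.43 × 2.23 × 50 = 47.95 mm
development: 0.81 × 6.96 × 20 = 112.75 mm
mid-season: 1.13 × 7.35 × 40 = 332.22 mm
late-season: 0.74 × 2.66 × 25 = 49.21 mm
Seasonal total = 542.13 mm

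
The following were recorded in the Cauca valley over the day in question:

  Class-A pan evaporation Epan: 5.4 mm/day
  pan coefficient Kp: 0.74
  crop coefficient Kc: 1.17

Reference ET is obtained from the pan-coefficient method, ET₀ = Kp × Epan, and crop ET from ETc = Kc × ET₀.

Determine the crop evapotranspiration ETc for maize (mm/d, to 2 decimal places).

4.68 mm/d

ET₀ = 0.74 × 5.4 = 3.9960 mm/d
ETc = Kc × ET₀ = 1.17 × 3.9960 = 4.6753 mm/d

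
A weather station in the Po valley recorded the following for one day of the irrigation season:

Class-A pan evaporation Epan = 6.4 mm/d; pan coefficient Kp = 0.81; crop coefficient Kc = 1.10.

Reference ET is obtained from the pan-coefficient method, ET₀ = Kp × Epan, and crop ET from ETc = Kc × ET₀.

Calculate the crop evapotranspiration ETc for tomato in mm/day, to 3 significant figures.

ET₀ = 0.81 × 6.4 = 5.1840 mm/d
ETc = Kc × ET₀ = 1.10 × 5.1840 = 5.7024 mm/d

5.70 mm/day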